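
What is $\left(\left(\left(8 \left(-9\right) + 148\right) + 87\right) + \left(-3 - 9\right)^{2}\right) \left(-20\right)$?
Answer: $-6140$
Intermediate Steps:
$\left(\left(\left(8 \left(-9\right) + 148\right) + 87\right) + \left(-3 - 9\right)^{2}\right) \left(-20\right) = \left(\left(\left(-72 + 148\right) + 87\right) + \left(-12\right)^{2}\right) \left(-20\right) = \left(\left(76 + 87\right) + 144\right) \left(-20\right) = \left(163 + 144\right) \left(-20\right) = 307 \left(-20\right) = -6140$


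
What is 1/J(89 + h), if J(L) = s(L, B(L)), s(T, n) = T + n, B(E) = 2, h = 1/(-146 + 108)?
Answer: 38/3457 ≈ 0.010992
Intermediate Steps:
h = -1/38 (h = 1/(-38) = -1/38 ≈ -0.026316)
J(L) = 2 + L (J(L) = L + 2 = 2 + L)
1/J(89 + h) = 1/(2 + (89 - 1/38)) = 1/(2 + 3381/38) = 1/(3457/38) = 38/3457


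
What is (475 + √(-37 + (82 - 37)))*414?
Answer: 196650 + 828*√2 ≈ 1.9782e+5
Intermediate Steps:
(475 + √(-37 + (82 - 37)))*414 = (475 + √(-37 + 45))*414 = (475 + √8)*414 = (475 + 2*√2)*414 = 196650 + 828*√2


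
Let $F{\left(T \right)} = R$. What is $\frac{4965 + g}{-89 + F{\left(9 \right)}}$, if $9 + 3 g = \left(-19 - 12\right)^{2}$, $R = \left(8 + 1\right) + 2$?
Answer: $- \frac{1219}{18} \approx -67.722$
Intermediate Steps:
$R = 11$ ($R = 9 + 2 = 11$)
$F{\left(T \right)} = 11$
$g = \frac{952}{3}$ ($g = -3 + \frac{\left(-19 - 12\right)^{2}}{3} = -3 + \frac{\left(-31\right)^{2}}{3} = -3 + \frac{1}{3} \cdot 961 = -3 + \frac{961}{3} = \frac{952}{3} \approx 317.33$)
$\frac{4965 + g}{-89 + F{\left(9 \right)}} = \frac{4965 + \frac{952}{3}}{-89 + 11} = \frac{15847}{3 \left(-78\right)} = \frac{15847}{3} \left(- \frac{1}{78}\right) = - \frac{1219}{18}$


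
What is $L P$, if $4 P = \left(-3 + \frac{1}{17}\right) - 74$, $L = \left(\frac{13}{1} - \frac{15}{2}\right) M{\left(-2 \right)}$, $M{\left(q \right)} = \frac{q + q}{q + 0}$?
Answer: $- \frac{3597}{17} \approx -211.59$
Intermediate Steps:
$M{\left(q \right)} = 2$ ($M{\left(q \right)} = \frac{2 q}{q} = 2$)
$L = 11$ ($L = \left(\frac{13}{1} - \frac{15}{2}\right) 2 = \left(13 \cdot 1 - \frac{15}{2}\right) 2 = \left(13 - \frac{15}{2}\right) 2 = \frac{11}{2} \cdot 2 = 11$)
$P = - \frac{327}{17}$ ($P = \frac{\left(-3 + \frac{1}{17}\right) - 74}{4} = \frac{- \frac{50}{17} - 74}{4} = \frac{1}{4} \left(- \frac{1308}{17}\right) = - \frac{327}{17} \approx -19.235$)
$L P = 11 \left(- \frac{327}{17}\right) = - \frac{3597}{17}$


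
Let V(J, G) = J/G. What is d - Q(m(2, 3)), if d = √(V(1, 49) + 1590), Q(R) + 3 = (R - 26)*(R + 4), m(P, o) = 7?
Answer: 212 + √77911/7 ≈ 251.88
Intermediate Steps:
Q(R) = -3 + (-26 + R)*(4 + R) (Q(R) = -3 + (R - 26)*(R + 4) = -3 + (-26 + R)*(4 + R))
d = √77911/7 (d = √(1/49 + 1590) = √(77911/49) = √77911/7 ≈ 39.875)
d - Q(m(2, 3)) = √77911/7 - (-107 + 7² - 22*7) = √77911/7 - (-107 + 49 - 154) = √77911/7 - 1*(-212) = √77911/7 + 212 = 212 + √77911/7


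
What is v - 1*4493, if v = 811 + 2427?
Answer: -1255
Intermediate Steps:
v = 3238
v - 1*4493 = 3238 - 1*4493 = 3238 - 4493 = -1255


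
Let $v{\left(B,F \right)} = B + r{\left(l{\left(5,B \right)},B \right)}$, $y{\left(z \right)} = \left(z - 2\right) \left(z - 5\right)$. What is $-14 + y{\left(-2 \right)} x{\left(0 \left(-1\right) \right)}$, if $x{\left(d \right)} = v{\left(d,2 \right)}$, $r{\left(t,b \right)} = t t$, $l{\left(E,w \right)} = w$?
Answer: $-14$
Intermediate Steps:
$y{\left(z \right)} = \left(-5 + z\right) \left(-2 + z\right)$ ($y{\left(z \right)} = \left(-2 + z\right) \left(-5 + z\right) = \left(-5 + z\right) \left(-2 + z\right)$)
$r{\left(t,b \right)} = t^{2}$
$v{\left(B,F \right)} = B + B^{2}$
$x{\left(d \right)} = d \left(1 + d\right)$
$-14 + y{\left(-2 \right)} x{\left(0 \left(-1\right) \right)} = -14 + \left(10 + \left(-2\right)^{2} - -14\right) 0 \left(-1\right) \left(1 + 0 \left(-1\right)\right) = -14 + \left(10 + 4 + 14\right) 0 \left(1 + 0\right) = -14 + 28 \cdot 0 \cdot 1 = -14 + 28 \cdot 0 = -14 + 0 = -14$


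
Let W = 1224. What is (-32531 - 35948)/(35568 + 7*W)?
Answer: -68479/44136 ≈ -1.5515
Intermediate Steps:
(-32531 - 35948)/(35568 + 7*W) = (-32531 - 35948)/(35568 + 7*1224) = -68479/(35568 + 8568) = -68479/44136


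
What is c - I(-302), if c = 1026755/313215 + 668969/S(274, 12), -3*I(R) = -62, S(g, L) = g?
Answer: 41607764813/17164182 ≈ 2424.1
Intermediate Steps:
I(R) = 62/3 (I(R) = -⅓*(-62) = 62/3)
c = 41962491241/17164182 (c = 1026755/313215 + 668969/274 = 1026755*(1/313215) + 668969*(1/274) = 205351/62643 + 668969/274 = 41962491241/17164182 ≈ 2444.8)
c - I(-302) = 41962491241/17164182 - 1*62/3 = 41962491241/17164182 - 62/3 = 41607764813/17164182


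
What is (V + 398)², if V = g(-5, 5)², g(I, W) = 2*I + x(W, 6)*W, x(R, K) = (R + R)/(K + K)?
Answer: 241895809/1296 ≈ 1.8665e+5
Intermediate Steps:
x(R, K) = R/K (x(R, K) = (2*R)/((2*K)) = (2*R)*(1/(2*K)) = R/K)
g(I, W) = 2*I + W²/6 (g(I, W) = 2*I + (W/6)*W = 2*I + W²/6)
V = 1225/36 (V = (2*(-5) + (⅙)*5²)² = (-10 + (⅙)*25)² = (-10 + 25/6)² = (-35/6)² = 1225/36 ≈ 34.028)
(V + 398)² = (1225/36 + 398)² = (15553/36)² = 241895809/1296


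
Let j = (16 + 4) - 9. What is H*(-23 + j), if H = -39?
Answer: 468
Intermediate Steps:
j = 11 (j = 20 - 9 = 11)
H*(-23 + j) = -39*(-23 + 11) = -39*(-12) = 468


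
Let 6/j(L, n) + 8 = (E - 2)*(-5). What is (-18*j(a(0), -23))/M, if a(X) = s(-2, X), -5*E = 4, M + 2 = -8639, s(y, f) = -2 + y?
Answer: 18/8641 ≈ 0.0020831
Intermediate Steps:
M = -8641 (M = -2 - 8639 = -8641)
E = -4/5 (E = -1/5*4 = -4/5 ≈ -0.80000)
a(X) = -4 (a(X) = -2 - 2 = -4)
j(L, n) = 1 (j(L, n) = 6/(-8 + (-4/5 - 2)*(-5)) = 6/(-8 - 14/5*(-5)) = 6/(-8 + 14) = 6/6 = 6*(1/6) = 1)
(-18*j(a(0), -23))/M = -18*1/(-8641) = -18*(-1/8641) = 18/8641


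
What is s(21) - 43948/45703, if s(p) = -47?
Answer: -2191989/45703 ≈ -47.962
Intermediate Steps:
s(21) - 43948/45703 = -47 - 43948/45703 = -2191989/45703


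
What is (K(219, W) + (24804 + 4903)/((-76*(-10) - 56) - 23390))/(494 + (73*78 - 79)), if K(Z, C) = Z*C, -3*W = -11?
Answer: 18187151/138588774 ≈ 0.13123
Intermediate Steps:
W = 11/3 (W = -⅓*(-11) = 11/3 ≈ 3.6667)
K(Z, C) = C*Z
(K(219, W) + (24804 + 4903)/((-76*(-10) - 56) - 23390))/(494 + (73*78 - 79)) = ((11/3)*219 + (24804 + 4903)/((-76*(-10) - 56) - 23390))/(494 + (73*78 - 79)) = (803 + 29707/((760 - 56) - 23390))/(494 + (5694 - 79)) = (803 + 29707/(704 - 23390))/(494 + 5615) = (803 + 29707/(-22686))/6109 = (803 + 29707*(-1/22686))*(1/6109) = (803 - 29707/22686)*(1/6109) = (18187151/22686)*(1/6109) = 18187151/138588774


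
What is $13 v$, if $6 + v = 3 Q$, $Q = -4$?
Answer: $-234$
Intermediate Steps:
$v = -18$ ($v = -6 + 3 \left(-4\right) = -6 - 12 = -18$)
$13 v = 13 \left(-18\right) = -234$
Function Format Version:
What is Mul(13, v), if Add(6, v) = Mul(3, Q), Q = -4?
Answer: -234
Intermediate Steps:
v = -18 (v = Add(-6, Mul(3, -4)) = Add(-6, -12) = -18)
Mul(13, v) = Mul(13, -18) = -234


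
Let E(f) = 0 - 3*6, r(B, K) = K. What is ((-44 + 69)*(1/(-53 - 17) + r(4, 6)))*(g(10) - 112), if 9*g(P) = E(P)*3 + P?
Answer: -1101970/63 ≈ -17492.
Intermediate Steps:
E(f) = -18 (E(f) = 0 - 18 = -18)
g(P) = -6 + P/9 (g(P) = (-18*3 + P)/9 = (-54 + P)/9 = -6 + P/9)
((-44 + 69)*(1/(-53 - 17) + r(4, 6)))*(g(10) - 112) = ((-44 + 69)*(1/(-53 - 17) + 6))*((-6 + (1/9)*10) - 112) = (25*(1/(-70) + 6))*((-6 + 10/9) - 112) = (25*(-1/70 + 6))*(-44/9 - 112) = (25*(419/70))*(-1052/9) = (2095/14)*(-1052/9) = -1101970/63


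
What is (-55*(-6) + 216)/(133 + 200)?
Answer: 182/111 ≈ 1.6396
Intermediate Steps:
(-55*(-6) + 216)/(133 + 200) = (330 + 216)/333 = 546*(1/333) = 182/111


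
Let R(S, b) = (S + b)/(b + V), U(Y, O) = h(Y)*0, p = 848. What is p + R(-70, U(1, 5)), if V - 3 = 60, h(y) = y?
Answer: 7622/9 ≈ 846.89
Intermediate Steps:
V = 63 (V = 3 + 60 = 63)
U(Y, O) = 0 (U(Y, O) = Y*0 = 0)
R(S, b) = (S + b)/(63 + b) (R(S, b) = (S + b)/(b + 63) = (S + b)/(63 + b))
p + R(-70, U(1, 5)) = 848 + (-70 + 0)/(63 + 0) = 848 - 70/63 = 848 + (1/63)*(-70) = 848 - 10/9 = 7622/9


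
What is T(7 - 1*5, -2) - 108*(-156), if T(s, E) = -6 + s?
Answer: 16844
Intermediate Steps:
T(7 - 1*5, -2) - 108*(-156) = (-6 + (7 - 1*5)) - 108*(-156) = (-6 + (7 - 5)) + 16848 = (-6 + 2) + 16848 = -4 + 16848 = 16844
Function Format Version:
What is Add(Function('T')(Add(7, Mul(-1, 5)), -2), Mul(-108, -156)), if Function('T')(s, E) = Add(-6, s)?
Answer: 16844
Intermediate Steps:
Add(Function('T')(Add(7, Mul(-1, 5)), -2), Mul(-108, -156)) = Add(Add(-6, Add(7, Mul(-1, 5))), Mul(-108, -156)) = Add(Add(-6, Add(7, -5)), 16848) = Add(Add(-6, 2), 16848) = Add(-4, 16848) = 16844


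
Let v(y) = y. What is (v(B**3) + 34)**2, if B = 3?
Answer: 3721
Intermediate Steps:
(v(B**3) + 34)**2 = (3**3 + 34)**2 = (27 + 34)**2 = 61**2 = 3721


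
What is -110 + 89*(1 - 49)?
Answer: -4382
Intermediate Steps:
-110 + 89*(1 - 49) = -110 + 89*(-48) = -110 - 4272 = -4382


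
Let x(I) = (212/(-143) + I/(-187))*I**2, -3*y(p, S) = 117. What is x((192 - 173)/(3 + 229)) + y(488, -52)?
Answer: -1184197842287/30356305408 ≈ -39.010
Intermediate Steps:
y(p, S) = -39 (y(p, S) = -1/3*117 = -39)
x(I) = I**2*(-212/143 - I/187) (x(I) = (212*(-1/143) + I*(-1/187))*I**2 = (-212/143 - I/187)*I**2 = I**2*(-212/143 - I/187))
x((192 - 173)/(3 + 229)) + y(488, -52) = ((192 - 173)/(3 + 229))**2*(-3604 - 13*(192 - 173)/(3 + 229))/2431 - 39 = (19/232)**2*(-3604 - 247/232)/2431 - 39 = (19*(1/232))**2*(-3604 - 247/232)/2431 - 39 = (19/232)**2*(-3604 - 13*19/232)/2431 - 39 = (1/2431)*(361/53824)*(-3604 - 247/232) - 39 = (1/2431)*(361/53824)*(-836375/232) - 39 = -301931375/30356305408 - 39 = -1184197842287/30356305408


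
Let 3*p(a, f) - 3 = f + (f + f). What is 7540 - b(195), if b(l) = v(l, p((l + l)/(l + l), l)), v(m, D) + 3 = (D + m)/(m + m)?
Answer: 2941379/390 ≈ 7542.0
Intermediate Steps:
p(a, f) = 1 + f (p(a, f) = 1 + (f + (f + f))/3 = 1 + (f + 2*f)/3 = 1 + (3*f)/3 = 1 + f)
v(m, D) = -3 + (D + m)/(2*m) (v(m, D) = -3 + (D + m)/(m + m) = -3 + (D + m)/((2*m)) = -3 + (D + m)*(1/(2*m)) = -3 + (D + m)/(2*m))
b(l) = (1 - 4*l)/(2*l) (b(l) = ((1 + l) - 5*l)/(2*l) = (1 - 4*l)/(2*l))
7540 - b(195) = 7540 - (-2 + (½)/195) = 7540 - (-2 + (½)*(1/195)) = 7540 - (-2 + 1/390) = 7540 - 1*(-779/390) = 7540 + 779/390 = 2941379/390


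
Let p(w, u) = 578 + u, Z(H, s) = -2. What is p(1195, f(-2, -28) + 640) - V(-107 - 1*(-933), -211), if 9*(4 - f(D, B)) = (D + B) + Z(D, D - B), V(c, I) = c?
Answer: 3596/9 ≈ 399.56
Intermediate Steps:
f(D, B) = 38/9 - B/9 - D/9 (f(D, B) = 4 - ((D + B) - 2)/9 = 4 - ((B + D) - 2)/9 = 4 - (-2 + B + D)/9 = 4 + (2/9 - B/9 - D/9) = 38/9 - B/9 - D/9)
p(1195, f(-2, -28) + 640) - V(-107 - 1*(-933), -211) = (578 + ((38/9 - ⅑*(-28) - ⅑*(-2)) + 640)) - (-107 - 1*(-933)) = (578 + ((38/9 + 28/9 + 2/9) + 640)) - (-107 + 933) = (578 + (68/9 + 640)) - 1*826 = (578 + 5828/9) - 826 = 11030/9 - 826 = 3596/9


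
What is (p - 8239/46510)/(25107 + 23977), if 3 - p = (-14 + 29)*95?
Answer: -66145459/2282896840 ≈ -0.028974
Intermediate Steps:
p = -1422 (p = 3 - (-14 + 29)*95 = 3 - 15*95 = 3 - 1*1425 = 3 - 1425 = -1422)
(p - 8239/46510)/(25107 + 23977) = (-1422 - 8239/46510)/(25107 + 23977) = (-1422 - 8239*1/46510)/49084 = (-1422 - 8239/46510)*(1/49084) = -66145459/46510*1/49084 = -66145459/2282896840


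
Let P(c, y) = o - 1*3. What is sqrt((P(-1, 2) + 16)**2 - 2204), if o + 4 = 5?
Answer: 2*I*sqrt(502) ≈ 44.811*I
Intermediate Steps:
o = 1 (o = -4 + 5 = 1)
P(c, y) = -2 (P(c, y) = 1 - 1*3 = 1 - 3 = -2)
sqrt((P(-1, 2) + 16)**2 - 2204) = sqrt((-2 + 16)**2 - 2204) = sqrt(14**2 - 2204) = sqrt(196 - 2204) = sqrt(-2008) = 2*I*sqrt(502)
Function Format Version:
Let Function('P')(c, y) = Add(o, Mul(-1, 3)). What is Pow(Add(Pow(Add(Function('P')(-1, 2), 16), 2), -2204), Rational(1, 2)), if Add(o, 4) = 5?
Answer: Mul(2, I, Pow(502, Rational(1, 2))) ≈ Mul(44.811, I)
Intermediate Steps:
o = 1 (o = Add(-4, 5) = 1)
Function('P')(c, y) = -2 (Function('P')(c, y) = Add(1, Mul(-1, 3)) = Add(1, -3) = -2)
Pow(Add(Pow(Add(Function('P')(-1, 2), 16), 2), -2204), Rational(1, 2)) = Pow(Add(Pow(Add(-2, 16), 2), -2204), Rational(1, 2)) = Pow(Add(Pow(14, 2), -2204), Rational(1, 2)) = Pow(Add(196, -2204), Rational(1, 2)) = Pow(-2008, Rational(1, 2)) = Mul(2, I, Pow(502, Rational(1, 2)))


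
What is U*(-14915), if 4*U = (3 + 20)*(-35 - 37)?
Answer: 6174810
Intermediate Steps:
U = -414 (U = ((3 + 20)*(-35 - 37))/4 = (23*(-72))/4 = (¼)*(-1656) = -414)
U*(-14915) = -414*(-14915) = 6174810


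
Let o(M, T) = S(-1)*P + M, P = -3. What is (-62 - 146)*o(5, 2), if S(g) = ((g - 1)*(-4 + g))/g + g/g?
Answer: -6656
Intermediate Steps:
S(g) = 1 + (-1 + g)*(-4 + g)/g (S(g) = ((-1 + g)*(-4 + g))/g + 1 = (-1 + g)*(-4 + g)/g + 1 = 1 + (-1 + g)*(-4 + g)/g)
o(M, T) = 27 + M (o(M, T) = (-4 - 1 + 4/(-1))*(-3) + M = (-4 - 1 + 4*(-1))*(-3) + M = (-4 - 1 - 4)*(-3) + M = -9*(-3) + M = 27 + M)
(-62 - 146)*o(5, 2) = (-62 - 146)*(27 + 5) = -208*32 = -6656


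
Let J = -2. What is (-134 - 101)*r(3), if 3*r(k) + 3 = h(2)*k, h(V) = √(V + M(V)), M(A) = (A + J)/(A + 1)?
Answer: 235 - 235*√2 ≈ -97.340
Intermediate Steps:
M(A) = (-2 + A)/(1 + A) (M(A) = (A - 2)/(A + 1) = (-2 + A)/(1 + A))
h(V) = √(V + (-2 + V)/(1 + V))
r(k) = -1 + k*√2/3 (r(k) = -1 + (√((-2 + 2 + 2*(1 + 2))/(1 + 2))*k)/3 = -1 + (√((-2 + 2 + 2*3)/3)*k)/3 = -1 + (√((-2 + 2 + 6)/3)*k)/3 = -1 + (√((⅓)*6)*k)/3 = -1 + (√2*k)/3 = -1 + (k*√2)/3 = -1 + k*√2/3)
(-134 - 101)*r(3) = (-134 - 101)*(-1 + (⅓)*3*√2) = -235*(-1 + √2) = 235 - 235*√2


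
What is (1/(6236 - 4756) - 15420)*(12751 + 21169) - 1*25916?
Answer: -19353674844/37 ≈ -5.2307e+8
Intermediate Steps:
(1/(6236 - 4756) - 15420)*(12751 + 21169) - 1*25916 = (1/1480 - 15420)*33920 - 25916 = -22821599/1480*33920 - 25916 = -19352715952/37 - 25916 = -19353674844/37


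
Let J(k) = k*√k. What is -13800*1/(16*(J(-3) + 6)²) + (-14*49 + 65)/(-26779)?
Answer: 23*(-669313*I + 648*√3)/(160674*(I + 4*√3)) ≈ -1.9326 - 13.55*I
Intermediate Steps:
J(k) = k^(3/2)
-13800*1/(16*(J(-3) + 6)²) + (-14*49 + 65)/(-26779) = -13800*1/(16*((-3)^(3/2) + 6)²) + (-14*49 + 65)/(-26779) = -13800*1/(16*(-3*I*√3 + 6)²) + (-686 + 65)*(-1/26779) = -13800*1/(16*(6 - 3*I*√3)²) - 621*(-1/26779) = -13800/(24 - 12*I*√3)² + 621/26779 = 621/26779 - 13800/(24 - 12*I*√3)²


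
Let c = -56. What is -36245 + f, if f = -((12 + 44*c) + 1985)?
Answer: -35778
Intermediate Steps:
f = 467 (f = -((12 + 44*(-56)) + 1985) = -((12 - 2464) + 1985) = -(-2452 + 1985) = -1*(-467) = 467)
-36245 + f = -36245 + 467 = -35778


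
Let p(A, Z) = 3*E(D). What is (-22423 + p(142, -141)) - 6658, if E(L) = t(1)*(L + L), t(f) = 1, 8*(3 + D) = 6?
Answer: -58189/2 ≈ -29095.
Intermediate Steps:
D = -9/4 (D = -3 + (⅛)*6 = -3 + ¾ = -9/4 ≈ -2.2500)
E(L) = 2*L (E(L) = 1*(L + L) = 1*(2*L) = 2*L)
p(A, Z) = -27/2 (p(A, Z) = 3*(2*(-9/4)) = 3*(-9/2) = -27/2)
(-22423 + p(142, -141)) - 6658 = (-22423 - 27/2) - 6658 = -44873/2 - 6658 = -58189/2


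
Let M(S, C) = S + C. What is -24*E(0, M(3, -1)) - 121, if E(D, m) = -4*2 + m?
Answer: 23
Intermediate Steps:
M(S, C) = C + S
E(D, m) = -8 + m
-24*E(0, M(3, -1)) - 121 = -24*(-8 + (-1 + 3)) - 121 = -24*(-8 + 2) - 121 = -24*(-6) - 121 = 144 - 121 = 23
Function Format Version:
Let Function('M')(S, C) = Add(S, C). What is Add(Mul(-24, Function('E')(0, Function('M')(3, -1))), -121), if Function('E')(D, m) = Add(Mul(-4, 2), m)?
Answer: 23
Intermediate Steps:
Function('M')(S, C) = Add(C, S)
Function('E')(D, m) = Add(-8, m)
Add(Mul(-24, Function('E')(0, Function('M')(3, -1))), -121) = Add(Mul(-24, Add(-8, Add(-1, 3))), -121) = Add(Mul(-24, Add(-8, 2)), -121) = Add(Mul(-24, -6), -121) = Add(144, -121) = 23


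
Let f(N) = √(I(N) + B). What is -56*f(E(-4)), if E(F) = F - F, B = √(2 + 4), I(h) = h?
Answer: -56*6^(¼) ≈ -87.645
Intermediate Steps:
B = √6 ≈ 2.4495
E(F) = 0
f(N) = √(N + √6)
-56*f(E(-4)) = -56*√(0 + √6) = -56*6^(¼)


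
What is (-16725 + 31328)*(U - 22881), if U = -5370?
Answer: -412549353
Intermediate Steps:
(-16725 + 31328)*(U - 22881) = (-16725 + 31328)*(-5370 - 22881) = 14603*(-28251) = -412549353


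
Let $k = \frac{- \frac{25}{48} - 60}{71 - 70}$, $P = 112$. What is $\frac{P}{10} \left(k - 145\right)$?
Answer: $- \frac{13811}{6} \approx -2301.8$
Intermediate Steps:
$k = - \frac{2905}{48}$ ($k = \frac{\left(-25\right) \frac{1}{48} - 60}{1} = \left(- \frac{25}{48} - 60\right) 1 = \left(- \frac{2905}{48}\right) 1 = - \frac{2905}{48} \approx -60.521$)
$\frac{P}{10} \left(k - 145\right) = \frac{112}{10} \left(- \frac{2905}{48} - 145\right) = 112 \cdot \frac{1}{10} \left(- \frac{9865}{48}\right) = \frac{56}{5} \left(- \frac{9865}{48}\right) = - \frac{13811}{6}$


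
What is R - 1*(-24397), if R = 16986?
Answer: 41383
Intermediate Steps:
R - 1*(-24397) = 16986 - 1*(-24397) = 16986 + 24397 = 41383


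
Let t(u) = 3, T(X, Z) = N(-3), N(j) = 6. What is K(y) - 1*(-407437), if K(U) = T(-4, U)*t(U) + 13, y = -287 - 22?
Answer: 407468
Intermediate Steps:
y = -309
T(X, Z) = 6
K(U) = 31 (K(U) = 6*3 + 13 = 18 + 13 = 31)
K(y) - 1*(-407437) = 31 - 1*(-407437) = 31 + 407437 = 407468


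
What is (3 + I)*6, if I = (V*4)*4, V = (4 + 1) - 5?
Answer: 18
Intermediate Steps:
V = 0 (V = 5 - 5 = 0)
I = 0 (I = (0*4)*4 = 0*4 = 0)
(3 + I)*6 = (3 + 0)*6 = 3*6 = 18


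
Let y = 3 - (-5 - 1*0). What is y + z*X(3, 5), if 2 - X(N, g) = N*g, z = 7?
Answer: -83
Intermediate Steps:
X(N, g) = 2 - N*g
y = 8 (y = 3 - (-5 + 0) = 3 - 1*(-5) = 3 + 5 = 8)
y + z*X(3, 5) = 8 + 7*(2 - 1*3*5) = 8 + 7*(2 - 15) = 8 + 7*(-13) = 8 - 91 = -83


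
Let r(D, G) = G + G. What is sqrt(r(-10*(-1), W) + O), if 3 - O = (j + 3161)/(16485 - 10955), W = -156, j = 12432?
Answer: I*sqrt(9535727390)/5530 ≈ 17.658*I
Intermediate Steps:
r(D, G) = 2*G
O = 997/5530 (O = 3 - (12432 + 3161)/(16485 - 10955) = 3 - 15593/5530 = 997/5530 ≈ 0.18029)
sqrt(r(-10*(-1), W) + O) = sqrt(2*(-156) + 997/5530) = sqrt(-312 + 997/5530) = sqrt(-1724363/5530) = I*sqrt(9535727390)/5530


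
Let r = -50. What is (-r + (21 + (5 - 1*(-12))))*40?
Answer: 3520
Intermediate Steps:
(-r + (21 + (5 - 1*(-12))))*40 = (-1*(-50) + (21 + (5 - 1*(-12))))*40 = (50 + (21 + (5 + 12)))*40 = (50 + (21 + 17))*40 = (50 + 38)*40 = 88*40 = 3520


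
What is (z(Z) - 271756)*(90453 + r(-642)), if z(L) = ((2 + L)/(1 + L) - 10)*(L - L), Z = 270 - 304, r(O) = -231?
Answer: -24518369832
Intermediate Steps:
Z = -34
z(L) = 0 (z(L) = ((2 + L)/(1 + L) - 10)*0 = (-10 + (2 + L)/(1 + L))*0 = 0)
(z(Z) - 271756)*(90453 + r(-642)) = (0 - 271756)*(90453 - 231) = -271756*90222 = -24518369832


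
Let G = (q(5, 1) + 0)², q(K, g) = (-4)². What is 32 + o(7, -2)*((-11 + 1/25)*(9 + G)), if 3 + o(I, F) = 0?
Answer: 43726/5 ≈ 8745.2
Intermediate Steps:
o(I, F) = -3 (o(I, F) = -3 + 0 = -3)
q(K, g) = 16
G = 256 (G = (16 + 0)² = 16² = 256)
32 + o(7, -2)*((-11 + 1/25)*(9 + G)) = 32 - 3*(-11 + 1/25)*(9 + 256) = 32 - 3*(-11 + 1/25)*265 = 32 - (-822)*265/25 = 32 - 3*(-14522/5) = 32 + 43566/5 = 43726/5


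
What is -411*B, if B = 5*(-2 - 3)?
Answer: 10275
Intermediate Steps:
B = -25 (B = 5*(-5) = -25)
-411*B = -411*(-25) = 10275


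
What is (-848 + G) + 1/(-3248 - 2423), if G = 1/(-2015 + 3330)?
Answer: -6323841164/7457365 ≈ -848.00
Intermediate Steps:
G = 1/1315 ≈ 0.00076046
(-848 + G) + 1/(-3248 - 2423) = (-848 + 1/1315) + 1/(-3248 - 2423) = -1115119/1315 + 1/(-5671) = -1115119/1315 - 1/5671 = -6323841164/7457365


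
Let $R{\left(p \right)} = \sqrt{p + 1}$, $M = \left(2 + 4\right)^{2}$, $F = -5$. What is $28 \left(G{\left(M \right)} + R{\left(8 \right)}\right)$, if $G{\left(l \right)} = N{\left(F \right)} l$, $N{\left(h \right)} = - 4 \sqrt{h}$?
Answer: $84 - 4032 i \sqrt{5} \approx 84.0 - 9015.8 i$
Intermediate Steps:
$M = 36$ ($M = 6^{2} = 36$)
$G{\left(l \right)} = - 4 i l \sqrt{5}$ ($G{\left(l \right)} = - 4 \sqrt{-5} l = - 4 i \sqrt{5} l = - 4 i l \sqrt{5}$)
$R{\left(p \right)} = \sqrt{1 + p}$
$28 \left(G{\left(M \right)} + R{\left(8 \right)}\right) = 28 \left(\left(-4\right) i 36 \sqrt{5} + \sqrt{1 + 8}\right) = 28 \left(- 144 i \sqrt{5} + \sqrt{9}\right) = 28 \left(- 144 i \sqrt{5} + 3\right) = 28 \left(3 - 144 i \sqrt{5}\right) = 84 - 4032 i \sqrt{5}$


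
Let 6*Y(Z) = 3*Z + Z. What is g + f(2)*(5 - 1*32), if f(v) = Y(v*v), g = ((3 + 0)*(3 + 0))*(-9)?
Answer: -153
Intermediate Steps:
g = -81 (g = (3*3)*(-9) = 9*(-9) = -81)
Y(Z) = 2*Z/3 (Y(Z) = (3*Z + Z)/6 = (4*Z)/6 = 2*Z/3)
f(v) = 2*v²/3 (f(v) = 2*(v*v)/3 = 2*v²/3)
g + f(2)*(5 - 1*32) = -81 + ((⅔)*2²)*(5 - 1*32) = -81 + ((⅔)*4)*(5 - 32) = -81 + (8/3)*(-27) = -81 - 72 = -153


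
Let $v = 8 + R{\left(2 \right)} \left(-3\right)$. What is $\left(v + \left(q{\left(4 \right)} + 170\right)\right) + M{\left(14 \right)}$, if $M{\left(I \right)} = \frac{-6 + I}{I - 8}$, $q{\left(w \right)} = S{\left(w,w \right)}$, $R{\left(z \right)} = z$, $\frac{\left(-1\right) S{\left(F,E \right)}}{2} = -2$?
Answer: $\frac{532}{3} \approx 177.33$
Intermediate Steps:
$S{\left(F,E \right)} = 4$ ($S{\left(F,E \right)} = \left(-2\right) \left(-2\right) = 4$)
$q{\left(w \right)} = 4$
$M{\left(I \right)} = \frac{-6 + I}{-8 + I}$
$v = 2$ ($v = 8 + 2 \left(-3\right) = 8 - 6 = 2$)
$\left(v + \left(q{\left(4 \right)} + 170\right)\right) + M{\left(14 \right)} = \left(2 + \left(4 + 170\right)\right) + \frac{-6 + 14}{-8 + 14} = \left(2 + 174\right) + \frac{1}{6} \cdot 8 = 176 + \frac{1}{6} \cdot 8 = 176 + \frac{4}{3} = \frac{532}{3}$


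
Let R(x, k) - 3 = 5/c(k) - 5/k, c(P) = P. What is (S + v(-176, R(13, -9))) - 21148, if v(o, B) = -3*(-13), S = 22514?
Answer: 1405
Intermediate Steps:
R(x, k) = 3 (R(x, k) = 3 + (5/k - 5/k) = 3 + 0 = 3)
v(o, B) = 39
(S + v(-176, R(13, -9))) - 21148 = (22514 + 39) - 21148 = 22553 - 21148 = 1405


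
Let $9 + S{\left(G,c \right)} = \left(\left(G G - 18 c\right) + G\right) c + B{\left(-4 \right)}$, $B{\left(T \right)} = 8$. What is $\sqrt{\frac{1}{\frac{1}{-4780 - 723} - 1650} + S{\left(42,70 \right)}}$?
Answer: $\frac{\sqrt{3150984902929833466}}{9079951} \approx 195.5$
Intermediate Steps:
$S{\left(G,c \right)} = -1 + c \left(G + G^{2} - 18 c\right)$ ($S{\left(G,c \right)} = -9 + \left(\left(\left(G G - 18 c\right) + G\right) c + 8\right) = -9 + \left(\left(\left(G^{2} - 18 c\right) + G\right) c + 8\right) = -9 + \left(\left(G + G^{2} - 18 c\right) c + 8\right) = -9 + \left(c \left(G + G^{2} - 18 c\right) + 8\right) = -9 + \left(8 + c \left(G + G^{2} - 18 c\right)\right) = -1 + c \left(G + G^{2} - 18 c\right)$)
$\sqrt{\frac{1}{\frac{1}{-4780 - 723} - 1650} + S{\left(42,70 \right)}} = \sqrt{\frac{1}{\frac{1}{-4780 - 723} - 1650} + \left(-1 - 18 \cdot 70^{2} + 42 \cdot 70 + 70 \cdot 42^{2}\right)} = \sqrt{\frac{1}{\frac{1}{-5503} - 1650} + \left(-1 - 88200 + 2940 + 70 \cdot 1764\right)} = \sqrt{\frac{1}{- \frac{1}{5503} - 1650} + \left(-1 - 88200 + 2940 + 123480\right)} = \sqrt{\frac{1}{- \frac{9079951}{5503}} + 38219} = \sqrt{- \frac{5503}{9079951} + 38219} = \sqrt{\frac{347026641766}{9079951}} = \frac{\sqrt{3150984902929833466}}{9079951}$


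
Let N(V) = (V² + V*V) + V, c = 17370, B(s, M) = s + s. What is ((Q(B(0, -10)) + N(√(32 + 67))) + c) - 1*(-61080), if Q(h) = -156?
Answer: 78492 + 3*√11 ≈ 78502.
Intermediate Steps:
B(s, M) = 2*s
N(V) = V + 2*V² (N(V) = (V² + V²) + V = 2*V² + V = V + 2*V²)
((Q(B(0, -10)) + N(√(32 + 67))) + c) - 1*(-61080) = ((-156 + √(32 + 67)*(1 + 2*√(32 + 67))) + 17370) - 1*(-61080) = ((-156 + √99*(1 + 2*√99)) + 17370) + 61080 = ((-156 + (3*√11)*(1 + 2*(3*√11))) + 17370) + 61080 = ((-156 + (3*√11)*(1 + 6*√11)) + 17370) + 61080 = ((-156 + 3*√11*(1 + 6*√11)) + 17370) + 61080 = (17214 + 3*√11*(1 + 6*√11)) + 61080 = 78294 + 3*√11*(1 + 6*√11)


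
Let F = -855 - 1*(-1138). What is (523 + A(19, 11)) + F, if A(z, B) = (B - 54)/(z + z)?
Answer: 30585/38 ≈ 804.87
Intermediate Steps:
F = 283 (F = -855 + 1138 = 283)
A(z, B) = (-54 + B)/(2*z) (A(z, B) = (-54 + B)/((2*z)) = (-54 + B)*(1/(2*z)) = (-54 + B)/(2*z))
(523 + A(19, 11)) + F = (523 + (1/2)*(-54 + 11)/19) + 283 = (523 + (1/2)*(1/19)*(-43)) + 283 = (523 - 43/38) + 283 = 19831/38 + 283 = 30585/38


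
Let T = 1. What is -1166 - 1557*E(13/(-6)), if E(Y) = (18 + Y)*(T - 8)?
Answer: 342803/2 ≈ 1.7140e+5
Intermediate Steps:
E(Y) = -126 - 7*Y (E(Y) = (18 + Y)*(1 - 8) = (18 + Y)*(-7) = -126 - 7*Y)
-1166 - 1557*E(13/(-6)) = -1166 - 1557*(-126 - 91/(-6)) = -1166 - 1557*(-126 - 91*(-1)/6) = -1166 - 1557*(-126 - 7*(-13/6)) = -1166 - 1557*(-126 + 91/6) = -1166 - 1557*(-665/6) = -1166 + 345135/2 = 342803/2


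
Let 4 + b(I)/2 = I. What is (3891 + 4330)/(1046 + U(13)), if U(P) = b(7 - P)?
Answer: 8221/1026 ≈ 8.0127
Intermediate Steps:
b(I) = -8 + 2*I
U(P) = 6 - 2*P (U(P) = -8 + 2*(7 - P) = -8 + (14 - 2*P) = 6 - 2*P)
(3891 + 4330)/(1046 + U(13)) = (3891 + 4330)/(1046 + (6 - 2*13)) = 8221/(1046 + (6 - 26)) = 8221/(1046 - 20) = 8221/1026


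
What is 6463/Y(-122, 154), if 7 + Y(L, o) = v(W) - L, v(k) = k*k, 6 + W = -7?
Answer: 6463/284 ≈ 22.757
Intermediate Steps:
W = -13 (W = -6 - 7 = -13)
v(k) = k²
Y(L, o) = 162 - L (Y(L, o) = -7 + ((-13)² - L) = -7 + (169 - L) = 162 - L)
6463/Y(-122, 154) = 6463/(162 - 1*(-122)) = 6463/(162 + 122) = 6463/284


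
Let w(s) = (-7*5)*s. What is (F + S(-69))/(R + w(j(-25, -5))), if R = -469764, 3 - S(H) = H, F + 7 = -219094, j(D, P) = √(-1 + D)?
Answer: 51445969578/110339123773 - 7666015*I*√26/220678247546 ≈ 0.46625 - 0.00017713*I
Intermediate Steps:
F = -219101 (F = -7 - 219094 = -219101)
S(H) = 3 - H
w(s) = -35*s
(F + S(-69))/(R + w(j(-25, -5))) = (-219101 + (3 - 1*(-69)))/(-469764 - 35*√(-1 - 25)) = (-219101 + (3 + 69))/(-469764 - 35*I*√26) = (-219101 + 72)/(-469764 - 35*I*√26) = -219029/(-469764 - 35*I*√26)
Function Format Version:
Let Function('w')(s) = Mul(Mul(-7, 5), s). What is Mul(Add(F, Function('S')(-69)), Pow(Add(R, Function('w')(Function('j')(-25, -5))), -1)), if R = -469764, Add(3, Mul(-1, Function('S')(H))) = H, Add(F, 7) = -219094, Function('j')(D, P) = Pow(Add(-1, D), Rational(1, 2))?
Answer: Add(Rational(51445969578, 110339123773), Mul(Rational(-7666015, 220678247546), I, Pow(26, Rational(1, 2)))) ≈ Add(0.46625, Mul(-0.00017713, I))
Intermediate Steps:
F = -219101 (F = Add(-7, -219094) = -219101)
Function('S')(H) = Add(3, Mul(-1, H))
Function('w')(s) = Mul(-35, s)
Mul(Add(F, Function('S')(-69)), Pow(Add(R, Function('w')(Function('j')(-25, -5))), -1)) = Mul(Add(-219101, Add(3, Mul(-1, -69))), Pow(Add(-469764, Mul(-35, Pow(Add(-1, -25), Rational(1, 2)))), -1)) = Mul(Add(-219101, Add(3, 69)), Pow(Add(-469764, Mul(-35, Pow(-26, Rational(1, 2)))), -1)) = Mul(Add(-219101, 72), Pow(Add(-469764, Mul(-35, Mul(I, Pow(26, Rational(1, 2))))), -1)) = Mul(-219029, Pow(Add(-469764, Mul(-35, I, Pow(26, Rational(1, 2)))), -1))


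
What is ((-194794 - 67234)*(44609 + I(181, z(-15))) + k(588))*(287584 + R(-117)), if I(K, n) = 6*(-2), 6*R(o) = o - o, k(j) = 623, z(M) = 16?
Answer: -3360609447353312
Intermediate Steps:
R(o) = 0 (R(o) = (o - o)/6 = (⅙)*0 = 0)
I(K, n) = -12
((-194794 - 67234)*(44609 + I(181, z(-15))) + k(588))*(287584 + R(-117)) = ((-194794 - 67234)*(44609 - 12) + 623)*(287584 + 0) = (-262028*44597 + 623)*287584 = (-11685662716 + 623)*287584 = -11685662093*287584 = -3360609447353312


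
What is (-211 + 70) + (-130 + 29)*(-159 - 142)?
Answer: 30260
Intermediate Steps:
(-211 + 70) + (-130 + 29)*(-159 - 142) = -141 - 101*(-301) = -141 + 30401 = 30260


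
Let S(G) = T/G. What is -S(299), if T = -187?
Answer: 187/299 ≈ 0.62542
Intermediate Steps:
S(G) = -187/G
-S(299) = -(-187)/299 = -1*(-187/299) = 187/299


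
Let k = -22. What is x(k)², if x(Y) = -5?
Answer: 25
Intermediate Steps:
x(k)² = (-5)² = 25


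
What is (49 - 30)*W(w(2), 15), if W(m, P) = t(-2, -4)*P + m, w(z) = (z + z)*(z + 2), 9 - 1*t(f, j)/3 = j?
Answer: 11419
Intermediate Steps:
t(f, j) = 27 - 3*j
w(z) = 2*z*(2 + z) (w(z) = (2*z)*(2 + z) = 2*z*(2 + z))
W(m, P) = m + 39*P (W(m, P) = (27 - 3*(-4))*P + m = (27 + 12)*P + m = 39*P + m = m + 39*P)
(49 - 30)*W(w(2), 15) = (49 - 30)*(2*2*(2 + 2) + 39*15) = 19*(2*2*4 + 585) = 19*(16 + 585) = 19*601 = 11419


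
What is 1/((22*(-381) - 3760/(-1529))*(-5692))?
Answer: 1529/72927714056 ≈ 2.0966e-8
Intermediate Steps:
1/((22*(-381) - 3760/(-1529))*(-5692)) = -1/5692/(-8382 - 3760*(-1/1529)) = -1/5692/(-8382 + 3760/1529) = -1/5692/(-12812318/1529) = -1529/12812318*(-1/5692) = 1529/72927714056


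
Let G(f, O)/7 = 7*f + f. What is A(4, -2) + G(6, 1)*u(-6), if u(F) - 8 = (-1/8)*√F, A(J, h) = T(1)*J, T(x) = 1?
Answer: 2692 - 42*I*√6 ≈ 2692.0 - 102.88*I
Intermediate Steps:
G(f, O) = 56*f (G(f, O) = 7*(7*f + f) = 7*(8*f) = 56*f)
A(J, h) = J (A(J, h) = 1*J = J)
u(F) = 8 - √F/8 (u(F) = 8 + (-1/8)*√F = 8 + (-1*⅛)*√F = 8 - √F/8)
A(4, -2) + G(6, 1)*u(-6) = 4 + (56*6)*(8 - I*√6/8) = 4 + 336*(8 - I*√6/8) = 4 + (2688 - 42*I*√6) = 2692 - 42*I*√6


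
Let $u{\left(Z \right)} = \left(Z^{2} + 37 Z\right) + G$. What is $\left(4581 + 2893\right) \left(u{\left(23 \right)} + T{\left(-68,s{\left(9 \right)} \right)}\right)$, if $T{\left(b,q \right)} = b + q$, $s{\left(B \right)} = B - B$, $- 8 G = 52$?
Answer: $9757307$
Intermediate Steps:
$G = - \frac{13}{2}$ ($G = \left(- \frac{1}{8}\right) 52 = - \frac{13}{2} \approx -6.5$)
$u{\left(Z \right)} = - \frac{13}{2} + Z^{2} + 37 Z$ ($u{\left(Z \right)} = \left(Z^{2} + 37 Z\right) - \frac{13}{2} = - \frac{13}{2} + Z^{2} + 37 Z$)
$s{\left(B \right)} = 0$
$\left(4581 + 2893\right) \left(u{\left(23 \right)} + T{\left(-68,s{\left(9 \right)} \right)}\right) = \left(4581 + 2893\right) \left(\left(- \frac{13}{2} + 23^{2} + 37 \cdot 23\right) + \left(-68 + 0\right)\right) = 7474 \left(\left(- \frac{13}{2} + 529 + 851\right) - 68\right) = 7474 \left(\frac{2747}{2} - 68\right) = 7474 \cdot \frac{2611}{2} = 9757307$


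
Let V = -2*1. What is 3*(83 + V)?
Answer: 243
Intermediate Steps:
V = -2
3*(83 + V) = 3*(83 - 2) = 3*81 = 243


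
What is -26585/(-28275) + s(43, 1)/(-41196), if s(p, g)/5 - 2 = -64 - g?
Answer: 5662063/5973420 ≈ 0.94788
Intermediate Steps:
s(p, g) = -310 - 5*g (s(p, g) = 10 + 5*(-64 - g) = 10 + (-320 - 5*g) = -310 - 5*g)
-26585/(-28275) + s(43, 1)/(-41196) = -26585/(-28275) + (-310 - 5*1)/(-41196) = -26585*(-1/28275) + (-310 - 5)*(-1/41196) = 409/435 - 315*(-1/41196) = 409/435 + 105/13732 = 5662063/5973420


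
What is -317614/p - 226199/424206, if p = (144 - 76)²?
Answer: -33944927165/490382136 ≈ -69.221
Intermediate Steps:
p = 4624 (p = 68² = 4624)
-317614/p - 226199/424206 = -317614/4624 - 226199/424206 = -317614*1/4624 - 226199*1/424206 = -158807/2312 - 226199/424206 = -33944927165/490382136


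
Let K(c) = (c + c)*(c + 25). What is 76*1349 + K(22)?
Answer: 104592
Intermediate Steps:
K(c) = 2*c*(25 + c) (K(c) = (2*c)*(25 + c) = 2*c*(25 + c))
76*1349 + K(22) = 76*1349 + 2*22*(25 + 22) = 102524 + 2*22*47 = 102524 + 2068 = 104592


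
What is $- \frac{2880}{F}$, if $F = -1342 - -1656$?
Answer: $- \frac{1440}{157} \approx -9.172$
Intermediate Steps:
$F = 314$ ($F = -1342 + 1656 = 314$)
$- \frac{2880}{F} = - \frac{2880}{314} = \left(-2880\right) \frac{1}{314} = - \frac{1440}{157}$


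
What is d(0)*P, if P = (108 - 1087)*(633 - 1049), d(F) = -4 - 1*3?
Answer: -2850848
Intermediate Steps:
d(F) = -7 (d(F) = -4 - 3 = -7)
P = 407264 (P = -979*(-416) = 407264)
d(0)*P = -7*407264 = -2850848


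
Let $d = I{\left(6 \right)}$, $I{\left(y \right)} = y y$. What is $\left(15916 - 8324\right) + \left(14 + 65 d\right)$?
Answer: $9946$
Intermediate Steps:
$I{\left(y \right)} = y^{2}$
$d = 36$ ($d = 6^{2} = 36$)
$\left(15916 - 8324\right) + \left(14 + 65 d\right) = \left(15916 - 8324\right) + \left(14 + 65 \cdot 36\right) = 7592 + \left(14 + 2340\right) = 7592 + 2354 = 9946$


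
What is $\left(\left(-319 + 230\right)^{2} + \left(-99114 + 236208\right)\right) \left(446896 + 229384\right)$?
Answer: $98070744200$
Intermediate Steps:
$\left(\left(-319 + 230\right)^{2} + \left(-99114 + 236208\right)\right) \left(446896 + 229384\right) = \left(\left(-89\right)^{2} + 137094\right) 676280 = \left(7921 + 137094\right) 676280 = 145015 \cdot 676280 = 98070744200$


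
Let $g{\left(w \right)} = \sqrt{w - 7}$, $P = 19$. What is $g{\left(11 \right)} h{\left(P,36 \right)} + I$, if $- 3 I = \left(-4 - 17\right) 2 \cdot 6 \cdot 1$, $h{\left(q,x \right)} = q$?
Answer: $122$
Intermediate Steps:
$g{\left(w \right)} = \sqrt{-7 + w}$
$I = 84$ ($I = - \frac{\left(-4 - 17\right) 2 \cdot 6 \cdot 1}{3} = - \frac{\left(-21\right) 12 \cdot 1}{3} = - \frac{\left(-21\right) 12}{3} = \left(- \frac{1}{3}\right) \left(-252\right) = 84$)
$g{\left(11 \right)} h{\left(P,36 \right)} + I = \sqrt{-7 + 11} \cdot 19 + 84 = \sqrt{4} \cdot 19 + 84 = 2 \cdot 19 + 84 = 38 + 84 = 122$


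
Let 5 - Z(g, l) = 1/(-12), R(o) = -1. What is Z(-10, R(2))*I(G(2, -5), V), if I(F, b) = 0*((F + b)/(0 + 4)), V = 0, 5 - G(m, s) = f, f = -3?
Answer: 0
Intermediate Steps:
G(m, s) = 8 (G(m, s) = 5 - 1*(-3) = 5 + 3 = 8)
Z(g, l) = 61/12 (Z(g, l) = 5 - 1/(-12) = 5 - 1*(-1/12) = 5 + 1/12 = 61/12)
I(F, b) = 0 (I(F, b) = 0*((F + b)/4) = 0*((F + b)*(1/4)) = 0*(F/4 + b/4) = 0)
Z(-10, R(2))*I(G(2, -5), V) = (61/12)*0 = 0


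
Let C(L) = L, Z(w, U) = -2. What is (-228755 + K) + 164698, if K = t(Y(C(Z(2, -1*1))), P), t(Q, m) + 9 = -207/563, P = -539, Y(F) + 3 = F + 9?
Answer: -36069365/563 ≈ -64066.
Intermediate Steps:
Y(F) = 6 + F (Y(F) = -3 + (F + 9) = -3 + (9 + F) = 6 + F)
t(Q, m) = -5274/563 (t(Q, m) = -9 - 207/563 = -5274/563)
K = -5274/563 ≈ -9.3677
(-228755 + K) + 164698 = (-228755 - 5274/563) + 164698 = -128794339/563 + 164698 = -36069365/563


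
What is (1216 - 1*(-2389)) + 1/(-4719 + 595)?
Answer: 14867019/4124 ≈ 3605.0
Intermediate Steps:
(1216 - 1*(-2389)) + 1/(-4719 + 595) = (1216 + 2389) + 1/(-4124) = 3605 - 1/4124 = 14867019/4124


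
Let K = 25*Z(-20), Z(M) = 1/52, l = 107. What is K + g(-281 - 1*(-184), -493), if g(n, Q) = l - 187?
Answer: -4135/52 ≈ -79.519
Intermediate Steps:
g(n, Q) = -80 (g(n, Q) = 107 - 187 = -80)
Z(M) = 1/52
K = 25/52 (K = 25*(1/52) = 25/52 ≈ 0.48077)
K + g(-281 - 1*(-184), -493) = 25/52 - 80 = -4135/52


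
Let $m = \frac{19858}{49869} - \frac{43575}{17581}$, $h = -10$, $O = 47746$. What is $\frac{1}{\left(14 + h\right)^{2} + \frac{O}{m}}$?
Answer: $- \frac{1823918177}{41831974271362} \approx -4.3601 \cdot 10^{-5}$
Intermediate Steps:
$m = - \frac{1823918177}{876746889}$ ($m = 19858 \cdot \frac{1}{49869} - \frac{43575}{17581} = \frac{19858}{49869} - \frac{43575}{17581} = - \frac{1823918177}{876746889} \approx -2.0803$)
$\frac{1}{\left(14 + h\right)^{2} + \frac{O}{m}} = \frac{1}{\left(14 - 10\right)^{2} + \frac{47746}{- \frac{1823918177}{876746889}}} = \frac{1}{4^{2} + 47746 \left(- \frac{876746889}{1823918177}\right)} = \frac{1}{16 - \frac{41861156962194}{1823918177}} = \frac{1}{- \frac{41831974271362}{1823918177}} = - \frac{1823918177}{41831974271362}$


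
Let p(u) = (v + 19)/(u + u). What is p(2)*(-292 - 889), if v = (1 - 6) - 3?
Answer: -12991/4 ≈ -3247.8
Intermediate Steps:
v = -8 (v = -5 - 3 = -8)
p(u) = 11/(2*u) (p(u) = (-8 + 19)/(u + u) = 11/((2*u)) = 11*(1/(2*u)) = 11/(2*u))
p(2)*(-292 - 889) = ((11/2)/2)*(-292 - 889) = ((11/2)*(½))*(-1181) = (11/4)*(-1181) = -12991/4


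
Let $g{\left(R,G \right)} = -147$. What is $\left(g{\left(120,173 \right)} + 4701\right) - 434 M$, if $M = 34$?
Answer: $-10202$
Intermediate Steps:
$\left(g{\left(120,173 \right)} + 4701\right) - 434 M = \left(-147 + 4701\right) - 14756 = 4554 - 14756 = -10202$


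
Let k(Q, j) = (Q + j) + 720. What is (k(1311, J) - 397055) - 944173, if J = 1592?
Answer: -1337605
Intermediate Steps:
k(Q, j) = 720 + Q + j
(k(1311, J) - 397055) - 944173 = ((720 + 1311 + 1592) - 397055) - 944173 = (3623 - 397055) - 944173 = -393432 - 944173 = -1337605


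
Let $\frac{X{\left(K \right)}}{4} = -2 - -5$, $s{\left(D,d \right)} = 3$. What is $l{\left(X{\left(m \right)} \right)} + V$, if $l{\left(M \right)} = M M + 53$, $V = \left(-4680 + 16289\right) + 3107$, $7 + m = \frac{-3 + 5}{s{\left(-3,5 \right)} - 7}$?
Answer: $14913$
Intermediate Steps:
$m = - \frac{15}{2}$ ($m = -7 + \frac{-3 + 5}{3 - 7} = -7 + \frac{2}{-4} = -7 + 2 \left(- \frac{1}{4}\right) = -7 - \frac{1}{2} = - \frac{15}{2} \approx -7.5$)
$X{\left(K \right)} = 12$ ($X{\left(K \right)} = 4 \left(-2 - -5\right) = 4 \left(-2 + 5\right) = 4 \cdot 3 = 12$)
$V = 14716$ ($V = 11609 + 3107 = 14716$)
$l{\left(M \right)} = 53 + M^{2}$ ($l{\left(M \right)} = M^{2} + 53 = 53 + M^{2}$)
$l{\left(X{\left(m \right)} \right)} + V = \left(53 + 12^{2}\right) + 14716 = \left(53 + 144\right) + 14716 = 197 + 14716 = 14913$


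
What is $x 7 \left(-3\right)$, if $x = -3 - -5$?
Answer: $-42$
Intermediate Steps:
$x = 2$ ($x = -3 + 5 = 2$)
$x 7 \left(-3\right) = 2 \cdot 7 \left(-3\right) = 14 \left(-3\right) = -42$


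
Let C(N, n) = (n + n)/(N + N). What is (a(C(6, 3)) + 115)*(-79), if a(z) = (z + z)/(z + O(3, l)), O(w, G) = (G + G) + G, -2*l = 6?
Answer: -154287/17 ≈ -9075.7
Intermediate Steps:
l = -3 (l = -½*6 = -3)
O(w, G) = 3*G (O(w, G) = 2*G + G = 3*G)
C(N, n) = n/N (C(N, n) = (2*n)/((2*N)) = (2*n)*(1/(2*N)) = n/N)
a(z) = 2*z/(-9 + z) (a(z) = (z + z)/(z + 3*(-3)) = (2*z)/(z - 9) = (2*z)/(-9 + z) = 2*z/(-9 + z))
(a(C(6, 3)) + 115)*(-79) = (2*(3/6)/(-9 + 3/6) + 115)*(-79) = (2*(3*(⅙))/(-9 + 3*(⅙)) + 115)*(-79) = (2*(½)/(-9 + ½) + 115)*(-79) = (2*(½)/(-17/2) + 115)*(-79) = (2*(½)*(-2/17) + 115)*(-79) = (-2/17 + 115)*(-79) = (1953/17)*(-79) = -154287/17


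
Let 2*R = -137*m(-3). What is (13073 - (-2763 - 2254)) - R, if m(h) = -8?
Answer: 17542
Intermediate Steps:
R = 548 (R = (-137*(-8))/2 = (½)*1096 = 548)
(13073 - (-2763 - 2254)) - R = (13073 - (-2763 - 2254)) - 1*548 = (13073 - 1*(-5017)) - 548 = (13073 + 5017) - 548 = 18090 - 548 = 17542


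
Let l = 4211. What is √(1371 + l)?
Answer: √5582 ≈ 74.713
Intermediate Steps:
√(1371 + l) = √(1371 + 4211) = √5582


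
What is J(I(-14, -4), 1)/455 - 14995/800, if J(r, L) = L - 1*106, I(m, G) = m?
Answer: -39467/2080 ≈ -18.975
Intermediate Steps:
J(r, L) = -106 + L (J(r, L) = L - 106 = -106 + L)
J(I(-14, -4), 1)/455 - 14995/800 = (-106 + 1)/455 - 14995/800 = -105*1/455 - 14995*1/800 = -3/13 - 2999/160 = -39467/2080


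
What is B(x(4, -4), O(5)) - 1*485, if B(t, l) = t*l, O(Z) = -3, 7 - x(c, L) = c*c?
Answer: -458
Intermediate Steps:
x(c, L) = 7 - c² (x(c, L) = 7 - c*c = 7 - c²)
B(t, l) = l*t
B(x(4, -4), O(5)) - 1*485 = -3*(7 - 1*4²) - 1*485 = -3*(7 - 1*16) - 485 = -3*(7 - 16) - 485 = -3*(-9) - 485 = 27 - 485 = -458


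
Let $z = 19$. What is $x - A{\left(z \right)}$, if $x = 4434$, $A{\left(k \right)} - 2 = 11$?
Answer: $4421$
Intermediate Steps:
$A{\left(k \right)} = 13$ ($A{\left(k \right)} = 2 + 11 = 13$)
$x - A{\left(z \right)} = 4434 - 13 = 4421$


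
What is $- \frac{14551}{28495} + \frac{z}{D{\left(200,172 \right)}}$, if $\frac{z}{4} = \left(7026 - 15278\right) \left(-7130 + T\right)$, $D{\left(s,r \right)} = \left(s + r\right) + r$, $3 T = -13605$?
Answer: $\frac{685728688291}{968830} \approx 7.0779 \cdot 10^{5}$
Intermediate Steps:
$T = -4535$ ($T = \frac{1}{3} \left(-13605\right) = -4535$)
$D{\left(s,r \right)} = s + 2 r$ ($D{\left(s,r \right)} = \left(r + s\right) + r = s + 2 r$)
$z = 385038320$ ($z = 4 \left(7026 - 15278\right) \left(-7130 - 4535\right) = 4 \left(\left(-8252\right) \left(-11665\right)\right) = 4 \cdot 96259580 = 385038320$)
$- \frac{14551}{28495} + \frac{z}{D{\left(200,172 \right)}} = - \frac{14551}{28495} + \frac{385038320}{200 + 2 \cdot 172} = \left(-14551\right) \frac{1}{28495} + \frac{385038320}{200 + 344} = - \frac{14551}{28495} + \frac{385038320}{544} = - \frac{14551}{28495} + 385038320 \cdot \frac{1}{544} = - \frac{14551}{28495} + \frac{24064895}{34} = \frac{685728688291}{968830}$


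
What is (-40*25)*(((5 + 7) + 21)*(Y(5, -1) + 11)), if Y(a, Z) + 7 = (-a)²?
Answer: -957000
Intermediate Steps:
Y(a, Z) = -7 + a² (Y(a, Z) = -7 + (-a)² = -7 + a²)
(-40*25)*(((5 + 7) + 21)*(Y(5, -1) + 11)) = (-40*25)*(((5 + 7) + 21)*((-7 + 5²) + 11)) = -1000*(12 + 21)*((-7 + 25) + 11) = -33000*(18 + 11) = -33000*29 = -1000*957 = -957000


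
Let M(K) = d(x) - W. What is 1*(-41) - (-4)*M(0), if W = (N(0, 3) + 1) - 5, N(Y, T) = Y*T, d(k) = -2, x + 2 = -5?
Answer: -33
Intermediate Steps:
x = -7 (x = -2 - 5 = -7)
N(Y, T) = T*Y
W = -4 (W = (3*0 + 1) - 5 = (0 + 1) - 5 = 1 - 5 = -4)
M(K) = 2 (M(K) = -2 - 1*(-4) = -2 + 4 = 2)
1*(-41) - (-4)*M(0) = 1*(-41) - (-4)*2 = -41 - 1*(-8) = -41 + 8 = -33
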